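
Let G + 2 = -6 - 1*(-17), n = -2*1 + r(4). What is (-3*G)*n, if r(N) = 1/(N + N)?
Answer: 405/8 ≈ 50.625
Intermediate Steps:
r(N) = 1/(2*N)
n = -15/8 (n = -2*1 + (½)/4 = -2 + (½)*(¼) = -2 + ⅛ = -15/8 ≈ -1.8750)
G = 9 (G = -2 + (-6 - 1*(-17)) = -2 + (-6 + 17) = -2 + 11 = 9)
(-3*G)*n = -3*9*(-15/8) = -27*(-15/8) = 405/8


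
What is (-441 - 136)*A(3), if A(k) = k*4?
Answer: -6924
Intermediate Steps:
A(k) = 4*k
(-441 - 136)*A(3) = (-441 - 136)*(4*3) = -577*12 = -6924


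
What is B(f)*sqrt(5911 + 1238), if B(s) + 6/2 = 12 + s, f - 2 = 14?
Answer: 25*sqrt(7149) ≈ 2113.8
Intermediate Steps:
f = 16 (f = 2 + 14 = 16)
B(s) = 9 + s (B(s) = -3 + (12 + s) = 9 + s)
B(f)*sqrt(5911 + 1238) = (9 + 16)*sqrt(5911 + 1238) = 25*sqrt(7149)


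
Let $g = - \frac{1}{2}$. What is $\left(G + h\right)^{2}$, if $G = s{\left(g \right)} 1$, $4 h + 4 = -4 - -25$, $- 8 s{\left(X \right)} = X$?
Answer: $\frac{4761}{256} \approx 18.598$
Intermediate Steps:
$g = - \frac{1}{2}$ ($g = \left(-1\right) \frac{1}{2} = - \frac{1}{2} \approx -0.5$)
$s{\left(X \right)} = - \frac{X}{8}$
$h = \frac{17}{4}$ ($h = -1 + \frac{-4 - -25}{4} = -1 + \frac{-4 + 25}{4} = -1 + \frac{1}{4} \cdot 21 = -1 + \frac{21}{4} = \frac{17}{4} \approx 4.25$)
$G = \frac{1}{16}$ ($G = \left(- \frac{1}{8}\right) \left(- \frac{1}{2}\right) 1 = \frac{1}{16} \cdot 1 = \frac{1}{16} \approx 0.0625$)
$\left(G + h\right)^{2} = \left(\frac{1}{16} + \frac{17}{4}\right)^{2} = \left(\frac{69}{16}\right)^{2} = \frac{4761}{256}$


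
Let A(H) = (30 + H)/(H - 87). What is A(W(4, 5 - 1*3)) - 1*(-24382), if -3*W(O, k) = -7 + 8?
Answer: 6387995/262 ≈ 24382.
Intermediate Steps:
W(O, k) = -⅓ (W(O, k) = -(-7 + 8)/3 = -⅓*1 = -⅓)
A(H) = (30 + H)/(-87 + H)
A(W(4, 5 - 1*3)) - 1*(-24382) = (30 - ⅓)/(-87 - ⅓) - 1*(-24382) = (89/3)/(-262/3) + 24382 = -3/262*89/3 + 24382 = -89/262 + 24382 = 6387995/262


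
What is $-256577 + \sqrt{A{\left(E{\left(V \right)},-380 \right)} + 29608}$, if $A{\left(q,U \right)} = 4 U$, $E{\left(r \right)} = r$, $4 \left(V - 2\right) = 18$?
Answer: $-256577 + 2 \sqrt{7022} \approx -2.5641 \cdot 10^{5}$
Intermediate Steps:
$V = \frac{13}{2}$ ($V = 2 + \frac{1}{4} \cdot 18 = 2 + \frac{9}{2} = \frac{13}{2} \approx 6.5$)
$-256577 + \sqrt{A{\left(E{\left(V \right)},-380 \right)} + 29608} = -256577 + \sqrt{4 \left(-380\right) + 29608} = -256577 + \sqrt{-1520 + 29608} = -256577 + \sqrt{28088} = -256577 + 2 \sqrt{7022}$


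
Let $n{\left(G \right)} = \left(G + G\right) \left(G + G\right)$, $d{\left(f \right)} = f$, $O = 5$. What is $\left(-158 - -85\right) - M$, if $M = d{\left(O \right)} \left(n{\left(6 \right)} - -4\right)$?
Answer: $-813$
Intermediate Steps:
$n{\left(G \right)} = 4 G^{2}$ ($n{\left(G \right)} = 2 G 2 G = 4 G^{2}$)
$M = 740$ ($M = 5 \left(4 \cdot 6^{2} - -4\right) = 5 \left(4 \cdot 36 + 4\right) = 5 \left(144 + 4\right) = 5 \cdot 148 = 740$)
$\left(-158 - -85\right) - M = \left(-158 - -85\right) - 740 = \left(-158 + 85\right) - 740 = -73 - 740 = -813$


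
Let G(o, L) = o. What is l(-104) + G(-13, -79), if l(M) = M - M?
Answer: -13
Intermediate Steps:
l(M) = 0
l(-104) + G(-13, -79) = 0 - 13 = -13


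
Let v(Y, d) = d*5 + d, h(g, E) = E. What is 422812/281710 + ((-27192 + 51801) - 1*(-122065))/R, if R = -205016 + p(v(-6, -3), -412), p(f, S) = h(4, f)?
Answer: 872525059/1110771695 ≈ 0.78551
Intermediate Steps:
v(Y, d) = 6*d (v(Y, d) = 5*d + d = 6*d)
p(f, S) = f
R = -205034 (R = -205016 + 6*(-3) = -205016 - 18 = -205034)
422812/281710 + ((-27192 + 51801) - 1*(-122065))/R = 422812/281710 + ((-27192 + 51801) - 1*(-122065))/(-205034) = 422812*(1/281710) + (24609 + 122065)*(-1/205034) = 16262/10835 + 146674*(-1/205034) = 16262/10835 - 73337/102517 = 872525059/1110771695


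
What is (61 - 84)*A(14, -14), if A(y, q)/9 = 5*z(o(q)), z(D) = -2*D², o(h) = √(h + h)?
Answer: -57960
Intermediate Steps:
o(h) = √2*√h (o(h) = √(2*h) = √2*√h)
A(y, q) = -180*q (A(y, q) = 9*(5*(-2*2*q)) = 9*(5*(-4*q)) = 9*(-20*q) = -180*q)
(61 - 84)*A(14, -14) = (61 - 84)*(-180*(-14)) = -23*2520 = -57960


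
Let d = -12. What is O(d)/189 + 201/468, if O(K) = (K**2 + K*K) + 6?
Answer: 929/468 ≈ 1.9850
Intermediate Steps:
O(K) = 6 + 2*K**2 (O(K) = (K**2 + K**2) + 6 = 2*K**2 + 6 = 6 + 2*K**2)
O(d)/189 + 201/468 = (6 + 2*(-12)**2)/189 + 201/468 = (6 + 2*144)*(1/189) + 201*(1/468) = (6 + 288)*(1/189) + 67/156 = 294*(1/189) + 67/156 = 14/9 + 67/156 = 929/468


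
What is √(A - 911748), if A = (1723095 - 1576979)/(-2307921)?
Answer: 2*I*√1214106364878433026/2307921 ≈ 954.86*I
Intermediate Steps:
A = -146116/2307921 (A = 146116*(-1/2307921) = -146116/2307921 ≈ -0.063311)
√(A - 911748) = √(-146116/2307921 - 911748) = √(-2104242502024/2307921) = 2*I*√1214106364878433026/2307921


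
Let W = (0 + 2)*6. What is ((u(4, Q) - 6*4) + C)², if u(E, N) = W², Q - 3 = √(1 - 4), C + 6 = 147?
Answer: 68121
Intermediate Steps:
C = 141 (C = -6 + 147 = 141)
Q = 3 + I*√3 (Q = 3 + √(1 - 4) = 3 + √(-3) = 3 + I*√3 ≈ 3.0 + 1.732*I)
W = 12 (W = 2*6 = 12)
u(E, N) = 144 (u(E, N) = 12² = 144)
((u(4, Q) - 6*4) + C)² = ((144 - 6*4) + 141)² = ((144 - 24) + 141)² = (120 + 141)² = 261² = 68121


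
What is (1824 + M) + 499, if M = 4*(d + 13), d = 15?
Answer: 2435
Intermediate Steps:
M = 112 (M = 4*(15 + 13) = 4*28 = 112)
(1824 + M) + 499 = (1824 + 112) + 499 = 1936 + 499 = 2435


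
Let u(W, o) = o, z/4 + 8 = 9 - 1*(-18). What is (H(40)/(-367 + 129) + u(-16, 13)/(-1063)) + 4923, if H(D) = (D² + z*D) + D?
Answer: 620255764/126497 ≈ 4903.3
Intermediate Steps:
z = 76 (z = -32 + 4*(9 - 1*(-18)) = -32 + 4*(9 + 18) = -32 + 4*27 = -32 + 108 = 76)
H(D) = D² + 77*D (H(D) = (D² + 76*D) + D = D² + 77*D)
(H(40)/(-367 + 129) + u(-16, 13)/(-1063)) + 4923 = ((40*(77 + 40))/(-367 + 129) + 13/(-1063)) + 4923 = ((40*117)/(-238) + 13*(-1/1063)) + 4923 = (4680*(-1/238) - 13/1063) + 4923 = (-2340/119 - 13/1063) + 4923 = -2488967/126497 + 4923 = 620255764/126497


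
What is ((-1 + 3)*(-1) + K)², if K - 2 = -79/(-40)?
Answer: 6241/1600 ≈ 3.9006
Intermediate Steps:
K = 159/40 (K = 2 - 79/(-40) = 2 - 79*(-1/40) = 2 + 79/40 = 159/40 ≈ 3.9750)
((-1 + 3)*(-1) + K)² = ((-1 + 3)*(-1) + 159/40)² = (2*(-1) + 159/40)² = (-2 + 159/40)² = (79/40)² = 6241/1600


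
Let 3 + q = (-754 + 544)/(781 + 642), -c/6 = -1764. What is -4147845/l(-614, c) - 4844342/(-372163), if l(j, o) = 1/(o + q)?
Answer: -23242415994665281789/529587949 ≈ -4.3888e+10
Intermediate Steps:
c = 10584 (c = -6*(-1764) = 10584)
q = -4479/1423 (q = -3 + (-754 + 544)/(781 + 642) = -3 - 210/1423 = -4479/1423 ≈ -3.1476)
l(j, o) = 1/(-4479/1423 + o) (l(j, o) = 1/(o - 4479/1423) = 1/(-4479/1423 + o))
-4147845/l(-614, c) - 4844342/(-372163) = -4147845/(1423/(-4479 + 1423*10584)) - 4844342/(-372163) = -4147845/(1423/(-4479 + 15061032)) - 4844342*(-1/372163) = -4147845/(1423/15056553) + 4844342/372163 = -4147845/(1423*(1/15056553)) + 4844342/372163 = -4147845/1423/15056553 + 4844342/372163 = -4147845*15056553/1423 + 4844342/372163 = -62452248078285/1423 + 4844342/372163 = -23242415994665281789/529587949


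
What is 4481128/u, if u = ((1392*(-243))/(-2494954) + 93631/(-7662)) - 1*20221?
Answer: -42831377721897072/193391237439305 ≈ -221.48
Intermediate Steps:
u = -193391237439305/9558168774 (u = (-338256*(-1/2494954) + 93631*(-1/7662)) - 20221 = (169128/1247477 - 93631/7662) - 20221 = -115506660251/9558168774 - 20221 = -193391237439305/9558168774 ≈ -20233.)
4481128/u = 4481128/(-193391237439305/9558168774) = 4481128*(-9558168774/193391237439305) = -42831377721897072/193391237439305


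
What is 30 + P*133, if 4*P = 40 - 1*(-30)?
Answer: 4715/2 ≈ 2357.5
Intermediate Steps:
P = 35/2 (P = (40 - 1*(-30))/4 = (40 + 30)/4 = (1/4)*70 = 35/2 ≈ 17.500)
30 + P*133 = 30 + (35/2)*133 = 30 + 4655/2 = 4715/2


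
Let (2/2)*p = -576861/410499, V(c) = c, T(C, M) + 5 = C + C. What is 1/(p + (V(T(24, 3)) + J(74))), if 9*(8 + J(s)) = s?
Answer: 24147/1009754 ≈ 0.023914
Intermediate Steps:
T(C, M) = -5 + 2*C (T(C, M) = -5 + (C + C) = -5 + 2*C)
J(s) = -8 + s/9
p = -11311/8049 (p = -576861/410499 = -576861*1/410499 = -11311/8049 ≈ -1.4053)
1/(p + (V(T(24, 3)) + J(74))) = 1/(-11311/8049 + ((-5 + 2*24) + (-8 + (⅑)*74))) = 1/(-11311/8049 + ((-5 + 48) + (-8 + 74/9))) = 1/(-11311/8049 + (43 + 2/9)) = 1/(-11311/8049 + 389/9) = 1/(1009754/24147) = 24147/1009754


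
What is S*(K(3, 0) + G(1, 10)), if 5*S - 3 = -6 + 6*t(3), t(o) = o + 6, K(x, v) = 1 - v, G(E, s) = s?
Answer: 561/5 ≈ 112.20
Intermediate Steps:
t(o) = 6 + o
S = 51/5 (S = 3/5 + (-6 + 6*(6 + 3))/5 = 3/5 + (-6 + 6*9)/5 = 3/5 + (-6 + 54)/5 = 3/5 + (1/5)*48 = 3/5 + 48/5 = 51/5 ≈ 10.200)
S*(K(3, 0) + G(1, 10)) = 51*((1 - 1*0) + 10)/5 = 51*((1 + 0) + 10)/5 = 51*(1 + 10)/5 = (51/5)*11 = 561/5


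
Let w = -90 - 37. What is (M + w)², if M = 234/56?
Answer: 11826721/784 ≈ 15085.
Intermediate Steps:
M = 117/28 (M = 234*(1/56) = 117/28 ≈ 4.1786)
w = -127
(M + w)² = (117/28 - 127)² = (-3439/28)² = 11826721/784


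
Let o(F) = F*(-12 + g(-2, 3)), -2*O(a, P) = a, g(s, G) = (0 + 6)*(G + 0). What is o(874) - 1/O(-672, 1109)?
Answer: 1761983/336 ≈ 5244.0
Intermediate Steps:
g(s, G) = 6*G
O(a, P) = -a/2
o(F) = 6*F (o(F) = F*(-12 + 6*3) = F*(-12 + 18) = F*6 = 6*F)
o(874) - 1/O(-672, 1109) = 6*874 - 1/((-½*(-672))) = 5244 - 1/336 = 1761983/336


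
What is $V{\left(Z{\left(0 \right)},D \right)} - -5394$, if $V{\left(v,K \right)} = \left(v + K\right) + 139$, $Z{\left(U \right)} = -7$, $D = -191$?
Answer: $5335$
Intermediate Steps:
$V{\left(v,K \right)} = 139 + K + v$ ($V{\left(v,K \right)} = \left(K + v\right) + 139 = 139 + K + v$)
$V{\left(Z{\left(0 \right)},D \right)} - -5394 = \left(139 - 191 - 7\right) - -5394 = -59 + 5394 = 5335$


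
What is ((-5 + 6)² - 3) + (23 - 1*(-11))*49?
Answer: 1664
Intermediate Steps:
((-5 + 6)² - 3) + (23 - 1*(-11))*49 = (1² - 3) + (23 + 11)*49 = (1 - 3) + 34*49 = -2 + 1666 = 1664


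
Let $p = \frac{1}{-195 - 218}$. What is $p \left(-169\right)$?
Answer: $\frac{169}{413} \approx 0.4092$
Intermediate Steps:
$p = - \frac{1}{413}$ ($p = \frac{1}{-413} = - \frac{1}{413} \approx -0.0024213$)
$p \left(-169\right) = \left(- \frac{1}{413}\right) \left(-169\right) = \frac{169}{413}$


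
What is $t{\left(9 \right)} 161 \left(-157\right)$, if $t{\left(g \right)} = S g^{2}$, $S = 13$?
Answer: $-26616681$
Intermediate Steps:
$t{\left(g \right)} = 13 g^{2}$
$t{\left(9 \right)} 161 \left(-157\right) = 13 \cdot 9^{2} \cdot 161 \left(-157\right) = 13 \cdot 81 \cdot 161 \left(-157\right) = 1053 \cdot 161 \left(-157\right) = 169533 \left(-157\right) = -26616681$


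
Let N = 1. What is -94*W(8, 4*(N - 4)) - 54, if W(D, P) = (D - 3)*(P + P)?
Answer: 11226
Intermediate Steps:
W(D, P) = 2*P*(-3 + D) (W(D, P) = (-3 + D)*(2*P) = 2*P*(-3 + D))
-94*W(8, 4*(N - 4)) - 54 = -188*4*(1 - 4)*(-3 + 8) - 54 = -188*4*(-3)*5 - 54 = -188*(-12)*5 - 54 = -94*(-120) - 54 = 11280 - 54 = 11226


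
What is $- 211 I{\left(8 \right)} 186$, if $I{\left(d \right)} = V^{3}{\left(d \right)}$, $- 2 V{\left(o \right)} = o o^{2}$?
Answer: $658438619136$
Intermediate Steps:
$V{\left(o \right)} = - \frac{o^{3}}{2}$ ($V{\left(o \right)} = - \frac{o o^{2}}{2} = - \frac{o^{3}}{2}$)
$I{\left(d \right)} = - \frac{d^{9}}{8}$ ($I{\left(d \right)} = \left(- \frac{d^{3}}{2}\right)^{3} = - \frac{d^{9}}{8}$)
$- 211 I{\left(8 \right)} 186 = - 211 \left(- \frac{8^{9}}{8}\right) 186 = - 211 \left(\left(- \frac{1}{8}\right) 134217728\right) 186 = \left(-211\right) \left(-16777216\right) 186 = 3539992576 \cdot 186 = 658438619136$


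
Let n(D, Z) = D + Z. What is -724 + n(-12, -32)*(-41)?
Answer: 1080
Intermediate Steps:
-724 + n(-12, -32)*(-41) = -724 + (-12 - 32)*(-41) = -724 - 44*(-41) = -724 + 1804 = 1080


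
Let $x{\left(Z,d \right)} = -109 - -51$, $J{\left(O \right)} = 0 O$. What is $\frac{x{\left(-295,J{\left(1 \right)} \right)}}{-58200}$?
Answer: $\frac{29}{29100} \approx 0.00099656$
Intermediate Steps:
$J{\left(O \right)} = 0$
$x{\left(Z,d \right)} = -58$ ($x{\left(Z,d \right)} = -109 + 51 = -58$)
$\frac{x{\left(-295,J{\left(1 \right)} \right)}}{-58200} = - \frac{58}{-58200} = \left(-58\right) \left(- \frac{1}{58200}\right) = \frac{29}{29100}$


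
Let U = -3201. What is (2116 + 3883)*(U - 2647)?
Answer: -35082152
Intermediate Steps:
(2116 + 3883)*(U - 2647) = (2116 + 3883)*(-3201 - 2647) = 5999*(-5848) = -35082152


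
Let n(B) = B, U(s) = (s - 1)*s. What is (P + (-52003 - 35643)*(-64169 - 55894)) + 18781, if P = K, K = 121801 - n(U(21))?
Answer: 10523181860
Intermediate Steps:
U(s) = s*(-1 + s) (U(s) = (-1 + s)*s = s*(-1 + s))
K = 121381 (K = 121801 - 21*(-1 + 21) = 121801 - 21*20 = 121801 - 1*420 = 121801 - 420 = 121381)
P = 121381
(P + (-52003 - 35643)*(-64169 - 55894)) + 18781 = (121381 + (-52003 - 35643)*(-64169 - 55894)) + 18781 = (121381 - 87646*(-120063)) + 18781 = (121381 + 10523041698) + 18781 = 10523163079 + 18781 = 10523181860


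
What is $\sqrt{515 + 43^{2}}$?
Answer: $2 \sqrt{591} \approx 48.621$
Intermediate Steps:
$\sqrt{515 + 43^{2}} = \sqrt{515 + 1849} = \sqrt{2364} = 2 \sqrt{591}$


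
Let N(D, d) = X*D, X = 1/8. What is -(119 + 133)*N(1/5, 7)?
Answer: -63/10 ≈ -6.3000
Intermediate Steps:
X = ⅛ ≈ 0.12500
N(D, d) = D/8
-(119 + 133)*N(1/5, 7) = -(119 + 133)*(⅛)/5 = -252*(⅛)*(⅕) = -252/40 = -1*63/10 = -63/10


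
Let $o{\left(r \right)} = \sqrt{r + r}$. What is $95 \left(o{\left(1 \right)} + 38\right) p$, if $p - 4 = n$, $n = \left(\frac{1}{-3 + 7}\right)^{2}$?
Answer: $\frac{117325}{8} + \frac{6175 \sqrt{2}}{16} \approx 15211.0$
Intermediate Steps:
$o{\left(r \right)} = \sqrt{2} \sqrt{r}$ ($o{\left(r \right)} = \sqrt{2 r} = \sqrt{2} \sqrt{r}$)
$n = \frac{1}{16}$ ($n = \left(\frac{1}{4}\right)^{2} = \frac{1}{16} \approx 0.0625$)
$p = \frac{65}{16}$ ($p = 4 + \frac{1}{16} = \frac{65}{16} \approx 4.0625$)
$95 \left(o{\left(1 \right)} + 38\right) p = 95 \left(\sqrt{2} \sqrt{1} + 38\right) \frac{65}{16} = 95 \left(\sqrt{2} \cdot 1 + 38\right) \frac{65}{16} = 95 \left(\sqrt{2} + 38\right) \frac{65}{16} = 95 \left(38 + \sqrt{2}\right) \frac{65}{16} = \left(3610 + 95 \sqrt{2}\right) \frac{65}{16} = \frac{117325}{8} + \frac{6175 \sqrt{2}}{16}$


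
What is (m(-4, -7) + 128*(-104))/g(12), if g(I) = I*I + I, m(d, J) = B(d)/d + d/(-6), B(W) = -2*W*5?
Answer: -9991/117 ≈ -85.393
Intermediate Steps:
B(W) = -10*W
m(d, J) = -10 - d/6 (m(d, J) = (-10*d)/d + d/(-6) = -10 + d*(-⅙) = -10 - d/6)
g(I) = I + I² (g(I) = I² + I = I + I²)
(m(-4, -7) + 128*(-104))/g(12) = ((-10 - ⅙*(-4)) + 128*(-104))/((12*(1 + 12))) = ((-10 + ⅔) - 13312)/((12*13)) = (-28/3 - 13312)/156 = -39964/3*1/156 = -9991/117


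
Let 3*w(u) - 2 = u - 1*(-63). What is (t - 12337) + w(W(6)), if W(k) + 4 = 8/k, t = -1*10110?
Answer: -201836/9 ≈ -22426.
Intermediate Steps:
t = -10110
W(k) = -4 + 8/k
w(u) = 65/3 + u/3 (w(u) = ⅔ + (u - 1*(-63))/3 = ⅔ + (u + 63)/3 = ⅔ + (63 + u)/3 = ⅔ + (21 + u/3) = 65/3 + u/3)
(t - 12337) + w(W(6)) = (-10110 - 12337) + (65/3 + (-4 + 8/6)/3) = -22447 + (65/3 + (-4 + 8*(⅙))/3) = -22447 + (65/3 + (-4 + 4/3)/3) = -22447 + (65/3 + (⅓)*(-8/3)) = -22447 + (65/3 - 8/9) = -22447 + 187/9 = -201836/9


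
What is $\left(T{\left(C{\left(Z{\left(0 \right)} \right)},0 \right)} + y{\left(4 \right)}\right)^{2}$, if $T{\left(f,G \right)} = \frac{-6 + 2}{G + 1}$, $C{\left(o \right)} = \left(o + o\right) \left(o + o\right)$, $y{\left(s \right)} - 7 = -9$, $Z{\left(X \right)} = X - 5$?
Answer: $36$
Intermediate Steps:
$Z{\left(X \right)} = -5 + X$
$y{\left(s \right)} = -2$ ($y{\left(s \right)} = 7 - 9 = -2$)
$C{\left(o \right)} = 4 o^{2}$ ($C{\left(o \right)} = 2 o 2 o = 4 o^{2}$)
$T{\left(f,G \right)} = - \frac{4}{1 + G}$
$\left(T{\left(C{\left(Z{\left(0 \right)} \right)},0 \right)} + y{\left(4 \right)}\right)^{2} = \left(- \frac{4}{1 + 0} - 2\right)^{2} = \left(- \frac{4}{1} - 2\right)^{2} = \left(\left(-4\right) 1 - 2\right)^{2} = \left(-4 - 2\right)^{2} = \left(-6\right)^{2} = 36$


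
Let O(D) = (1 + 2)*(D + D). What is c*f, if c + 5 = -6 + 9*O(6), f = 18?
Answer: 5634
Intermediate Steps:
O(D) = 6*D (O(D) = 3*(2*D) = 6*D)
c = 313 (c = -5 + (-6 + 9*(6*6)) = -5 + (-6 + 9*36) = -5 + (-6 + 324) = -5 + 318 = 313)
c*f = 313*18 = 5634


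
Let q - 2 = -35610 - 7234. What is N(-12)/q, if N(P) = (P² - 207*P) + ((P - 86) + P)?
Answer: -1259/21421 ≈ -0.058774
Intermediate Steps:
q = -42842 (q = 2 + (-35610 - 7234) = 2 - 42844 = -42842)
N(P) = -86 + P² - 205*P (N(P) = (P² - 207*P) + ((-86 + P) + P) = (P² - 207*P) + (-86 + 2*P) = -86 + P² - 205*P)
N(-12)/q = (-86 + (-12)² - 205*(-12))/(-42842) = (-86 + 144 + 2460)*(-1/42842) = 2518*(-1/42842) = -1259/21421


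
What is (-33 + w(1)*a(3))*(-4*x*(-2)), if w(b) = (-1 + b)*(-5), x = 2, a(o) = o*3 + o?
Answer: -528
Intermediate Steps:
a(o) = 4*o (a(o) = 3*o + o = 4*o)
w(b) = 5 - 5*b
(-33 + w(1)*a(3))*(-4*x*(-2)) = (-33 + (5 - 5*1)*(4*3))*(-4*2*(-2)) = (-33 + (5 - 5)*12)*(-8*(-2)) = (-33 + 0*12)*16 = (-33 + 0)*16 = -33*16 = -528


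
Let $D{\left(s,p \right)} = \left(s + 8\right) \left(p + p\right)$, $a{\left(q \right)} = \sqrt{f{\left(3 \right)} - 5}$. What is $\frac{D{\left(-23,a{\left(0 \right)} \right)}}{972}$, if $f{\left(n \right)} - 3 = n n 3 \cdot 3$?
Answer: $- \frac{5 \sqrt{79}}{162} \approx -0.27433$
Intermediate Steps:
$f{\left(n \right)} = 3 + 9 n^{2}$ ($f{\left(n \right)} = 3 + n n 3 \cdot 3 = 3 + n^{2} \cdot 9 = 3 + 9 n^{2}$)
$a{\left(q \right)} = \sqrt{79}$ ($a{\left(q \right)} = \sqrt{\left(3 + 9 \cdot 3^{2}\right) - 5} = \sqrt{\left(3 + 9 \cdot 9\right) - 5} = \sqrt{\left(3 + 81\right) - 5} = \sqrt{84 - 5} = \sqrt{79}$)
$D{\left(s,p \right)} = 2 p \left(8 + s\right)$ ($D{\left(s,p \right)} = \left(8 + s\right) 2 p = 2 p \left(8 + s\right)$)
$\frac{D{\left(-23,a{\left(0 \right)} \right)}}{972} = \frac{2 \sqrt{79} \left(8 - 23\right)}{972} = 2 \sqrt{79} \left(-15\right) \frac{1}{972} = - 30 \sqrt{79} \cdot \frac{1}{972} = - \frac{5 \sqrt{79}}{162}$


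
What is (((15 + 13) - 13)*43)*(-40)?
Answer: -25800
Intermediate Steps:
(((15 + 13) - 13)*43)*(-40) = ((28 - 13)*43)*(-40) = (15*43)*(-40) = 645*(-40) = -25800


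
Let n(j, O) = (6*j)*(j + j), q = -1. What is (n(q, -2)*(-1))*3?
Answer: -36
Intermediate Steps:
n(j, O) = 12*j² (n(j, O) = (6*j)*(2*j) = 12*j²)
(n(q, -2)*(-1))*3 = ((12*(-1)²)*(-1))*3 = ((12*1)*(-1))*3 = (12*(-1))*3 = -12*3 = -36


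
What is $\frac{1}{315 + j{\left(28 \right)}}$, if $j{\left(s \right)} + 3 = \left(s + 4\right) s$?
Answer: $\frac{1}{1208} \approx 0.00082781$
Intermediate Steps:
$j{\left(s \right)} = -3 + s \left(4 + s\right)$ ($j{\left(s \right)} = -3 + \left(s + 4\right) s = -3 + \left(4 + s\right) s = -3 + s \left(4 + s\right)$)
$\frac{1}{315 + j{\left(28 \right)}} = \frac{1}{315 + \left(-3 + 28^{2} + 4 \cdot 28\right)} = \frac{1}{315 + \left(-3 + 784 + 112\right)} = \frac{1}{315 + 893} = \frac{1}{1208}$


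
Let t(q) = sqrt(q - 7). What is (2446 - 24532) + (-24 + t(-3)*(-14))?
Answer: -22110 - 14*I*sqrt(10) ≈ -22110.0 - 44.272*I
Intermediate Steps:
t(q) = sqrt(-7 + q)
(2446 - 24532) + (-24 + t(-3)*(-14)) = (2446 - 24532) + (-24 + sqrt(-7 - 3)*(-14)) = -22086 + (-24 + sqrt(-10)*(-14)) = -22086 + (-24 + (I*sqrt(10))*(-14)) = -22086 + (-24 - 14*I*sqrt(10)) = -22110 - 14*I*sqrt(10)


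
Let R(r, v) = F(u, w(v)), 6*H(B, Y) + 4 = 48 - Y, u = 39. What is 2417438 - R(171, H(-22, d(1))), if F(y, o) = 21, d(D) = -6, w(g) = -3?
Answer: 2417417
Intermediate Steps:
H(B, Y) = 22/3 - Y/6 (H(B, Y) = -⅔ + (48 - Y)/6 = -⅔ + (8 - Y/6) = 22/3 - Y/6)
R(r, v) = 21
2417438 - R(171, H(-22, d(1))) = 2417438 - 1*21 = 2417438 - 21 = 2417417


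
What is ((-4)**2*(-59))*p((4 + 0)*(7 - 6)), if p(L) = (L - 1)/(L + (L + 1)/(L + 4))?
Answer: -22656/37 ≈ -612.32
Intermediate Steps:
p(L) = (-1 + L)/(L + (1 + L)/(4 + L))
((-4)**2*(-59))*p((4 + 0)*(7 - 6)) = ((-4)**2*(-59))*((-4 + ((4 + 0)*(7 - 6))**2 + 3*((4 + 0)*(7 - 6)))/(1 + ((4 + 0)*(7 - 6))**2 + 5*((4 + 0)*(7 - 6)))) = (16*(-59))*((-4 + (4*1)**2 + 3*(4*1))/(1 + (4*1)**2 + 5*(4*1))) = -944*(-4 + 4**2 + 3*4)/(1 + 4**2 + 5*4) = -944*(-4 + 16 + 12)/(1 + 16 + 20) = -944*24/37 = -22656/37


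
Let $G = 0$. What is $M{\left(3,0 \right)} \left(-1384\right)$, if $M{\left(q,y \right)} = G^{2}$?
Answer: $0$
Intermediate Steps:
$M{\left(q,y \right)} = 0$ ($M{\left(q,y \right)} = 0^{2} = 0$)
$M{\left(3,0 \right)} \left(-1384\right) = 0 \left(-1384\right) = 0$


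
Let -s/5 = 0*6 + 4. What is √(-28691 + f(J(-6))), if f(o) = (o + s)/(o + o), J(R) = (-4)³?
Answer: I*√1836182/8 ≈ 169.38*I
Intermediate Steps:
J(R) = -64
s = -20 (s = -5*(0*6 + 4) = -5*(0 + 4) = -5*4 = -20)
f(o) = (-20 + o)/(2*o) (f(o) = (o - 20)/(o + o) = (-20 + o)/((2*o)) = (-20 + o)*(1/(2*o)) = (-20 + o)/(2*o))
√(-28691 + f(J(-6))) = √(-28691 + (½)*(-20 - 64)/(-64)) = √(-28691 + (½)*(-1/64)*(-84)) = √(-28691 + 21/32) = √(-918091/32) = I*√1836182/8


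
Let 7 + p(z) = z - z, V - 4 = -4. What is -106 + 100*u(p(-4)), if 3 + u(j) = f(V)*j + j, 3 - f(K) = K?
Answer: -3206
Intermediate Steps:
V = 0 (V = 4 - 4 = 0)
f(K) = 3 - K
p(z) = -7 (p(z) = -7 + (z - z) = -7 + 0 = -7)
u(j) = -3 + 4*j (u(j) = -3 + ((3 - 1*0)*j + j) = -3 + ((3 + 0)*j + j) = -3 + (3*j + j) = -3 + 4*j)
-106 + 100*u(p(-4)) = -106 + 100*(-3 + 4*(-7)) = -106 + 100*(-3 - 28) = -106 + 100*(-31) = -106 - 3100 = -3206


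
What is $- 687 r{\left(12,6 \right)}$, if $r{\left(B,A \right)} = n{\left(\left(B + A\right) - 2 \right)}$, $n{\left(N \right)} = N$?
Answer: $-10992$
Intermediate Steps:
$r{\left(B,A \right)} = -2 + A + B$ ($r{\left(B,A \right)} = \left(B + A\right) - 2 = \left(A + B\right) - 2 = -2 + A + B$)
$- 687 r{\left(12,6 \right)} = - 687 \left(-2 + 6 + 12\right) = \left(-687\right) 16 = -10992$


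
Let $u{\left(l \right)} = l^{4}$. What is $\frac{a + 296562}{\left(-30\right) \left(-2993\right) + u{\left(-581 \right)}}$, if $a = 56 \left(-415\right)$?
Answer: $\frac{273322}{113947518511} \approx 2.3987 \cdot 10^{-6}$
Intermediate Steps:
$a = -23240$
$\frac{a + 296562}{\left(-30\right) \left(-2993\right) + u{\left(-581 \right)}} = \frac{-23240 + 296562}{\left(-30\right) \left(-2993\right) + \left(-581\right)^{4}} = \frac{273322}{89790 + 113947428721} = \frac{273322}{113947518511}$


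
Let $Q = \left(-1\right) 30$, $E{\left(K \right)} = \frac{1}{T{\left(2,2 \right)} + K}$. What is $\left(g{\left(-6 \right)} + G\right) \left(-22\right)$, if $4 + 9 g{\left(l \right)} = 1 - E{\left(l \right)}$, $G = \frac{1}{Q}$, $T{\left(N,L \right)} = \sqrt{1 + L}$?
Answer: $\frac{343}{45} - \frac{2 \sqrt{3}}{27} \approx 7.4939$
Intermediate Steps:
$E{\left(K \right)} = \frac{1}{K + \sqrt{3}}$ ($E{\left(K \right)} = \frac{1}{\sqrt{1 + 2} + K} = \frac{1}{\sqrt{3} + K} = \frac{1}{K + \sqrt{3}}$)
$Q = -30$
$G = - \frac{1}{30}$ ($G = \frac{1}{-30} = - \frac{1}{30} \approx -0.033333$)
$g{\left(l \right)} = - \frac{1}{3} - \frac{1}{9 \left(l + \sqrt{3}\right)}$ ($g{\left(l \right)} = - \frac{4}{9} + \frac{1 - \frac{1}{l + \sqrt{3}}}{9} = - \frac{4}{9} + \left(\frac{1}{9} - \frac{1}{9 \left(l + \sqrt{3}\right)}\right) = - \frac{1}{3} - \frac{1}{9 \left(l + \sqrt{3}\right)}$)
$\left(g{\left(-6 \right)} + G\right) \left(-22\right) = \left(\frac{- \frac{1}{9} - -2 - \frac{\sqrt{3}}{3}}{-6 + \sqrt{3}} - \frac{1}{30}\right) \left(-22\right) = \left(\frac{- \frac{1}{9} + 2 - \frac{\sqrt{3}}{3}}{-6 + \sqrt{3}} - \frac{1}{30}\right) \left(-22\right) = \left(\frac{\frac{17}{9} - \frac{\sqrt{3}}{3}}{-6 + \sqrt{3}} - \frac{1}{30}\right) \left(-22\right) = \left(- \frac{1}{30} + \frac{\frac{17}{9} - \frac{\sqrt{3}}{3}}{-6 + \sqrt{3}}\right) \left(-22\right) = \frac{11}{15} - \frac{22 \left(\frac{17}{9} - \frac{\sqrt{3}}{3}\right)}{-6 + \sqrt{3}}$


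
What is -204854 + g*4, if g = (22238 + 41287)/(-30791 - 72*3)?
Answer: -6352162078/31007 ≈ -2.0486e+5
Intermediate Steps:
g = -63525/31007 (g = 63525/(-30791 - 216) = 63525/(-31007) = 63525*(-1/31007) = -63525/31007 ≈ -2.0487)
-204854 + g*4 = -204854 - 63525/31007*4 = -204854 - 254100/31007 = -6352162078/31007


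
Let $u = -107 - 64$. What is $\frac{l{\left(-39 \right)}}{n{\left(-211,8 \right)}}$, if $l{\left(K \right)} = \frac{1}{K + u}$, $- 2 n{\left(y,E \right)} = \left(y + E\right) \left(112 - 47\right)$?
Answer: $- \frac{1}{1385475} \approx -7.2177 \cdot 10^{-7}$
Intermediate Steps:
$n{\left(y,E \right)} = - \frac{65 E}{2} - \frac{65 y}{2}$ ($n{\left(y,E \right)} = - \frac{\left(y + E\right) \left(112 - 47\right)}{2} = - \frac{\left(E + y\right) 65}{2} = - \frac{65 E + 65 y}{2} = - \frac{65 E}{2} - \frac{65 y}{2}$)
$u = -171$
$l{\left(K \right)} = \frac{1}{-171 + K}$ ($l{\left(K \right)} = \frac{1}{K - 171} = \frac{1}{-171 + K}$)
$\frac{l{\left(-39 \right)}}{n{\left(-211,8 \right)}} = \frac{1}{\left(-171 - 39\right) \left(\left(- \frac{65}{2}\right) 8 - - \frac{13715}{2}\right)} = \frac{1}{\left(-210\right) \left(-260 + \frac{13715}{2}\right)} = - \frac{1}{210 \cdot \frac{13195}{2}} = \left(- \frac{1}{210}\right) \frac{2}{13195} = - \frac{1}{1385475}$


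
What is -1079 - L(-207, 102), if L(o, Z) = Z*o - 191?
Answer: 20226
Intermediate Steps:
L(o, Z) = -191 + Z*o
-1079 - L(-207, 102) = -1079 - (-191 + 102*(-207)) = -1079 - (-191 - 21114) = -1079 - 1*(-21305) = -1079 + 21305 = 20226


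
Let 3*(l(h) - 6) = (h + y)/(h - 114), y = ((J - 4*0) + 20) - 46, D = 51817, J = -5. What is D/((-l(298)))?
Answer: -9534328/1193 ≈ -7991.9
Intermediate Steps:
y = -31 (y = ((-5 - 4*0) + 20) - 46 = ((-5 + 0) + 20) - 46 = (-5 + 20) - 46 = 15 - 46 = -31)
l(h) = 6 + (-31 + h)/(3*(-114 + h)) (l(h) = 6 + ((h - 31)/(h - 114))/3 = 6 + ((-31 + h)/(-114 + h))/3 = 6 + (-31 + h)/(3*(-114 + h)))
D/((-l(298))) = 51817/((-(-2083 + 19*298)/(3*(-114 + 298)))) = 51817/((-(-2083 + 5662)/(3*184))) = 51817/((-3579/(3*184))) = 51817/((-1*1193/184)) = 51817/(-1193/184) = 51817*(-184/1193) = -9534328/1193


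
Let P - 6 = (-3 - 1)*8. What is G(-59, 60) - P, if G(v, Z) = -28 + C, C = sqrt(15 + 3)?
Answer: -2 + 3*sqrt(2) ≈ 2.2426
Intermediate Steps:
C = 3*sqrt(2) (C = sqrt(18) = 3*sqrt(2) ≈ 4.2426)
G(v, Z) = -28 + 3*sqrt(2)
P = -26 (P = 6 + (-3 - 1)*8 = 6 - 4*8 = 6 - 32 = -26)
G(-59, 60) - P = (-28 + 3*sqrt(2)) - 1*(-26) = (-28 + 3*sqrt(2)) + 26 = -2 + 3*sqrt(2)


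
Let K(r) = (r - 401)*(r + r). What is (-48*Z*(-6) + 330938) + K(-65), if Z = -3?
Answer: 390654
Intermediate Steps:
K(r) = 2*r*(-401 + r) (K(r) = (-401 + r)*(2*r) = 2*r*(-401 + r))
(-48*Z*(-6) + 330938) + K(-65) = (-48*(-3)*(-6) + 330938) + 2*(-65)*(-401 - 65) = (144*(-6) + 330938) + 2*(-65)*(-466) = (-864 + 330938) + 60580 = 330074 + 60580 = 390654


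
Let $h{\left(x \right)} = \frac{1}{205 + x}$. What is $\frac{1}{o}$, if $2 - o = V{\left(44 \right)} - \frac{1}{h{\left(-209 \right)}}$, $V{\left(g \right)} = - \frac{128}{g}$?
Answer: $\frac{11}{10} \approx 1.1$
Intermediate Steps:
$o = \frac{10}{11}$ ($o = 2 - \left(- \frac{128}{44} - \frac{1}{\frac{1}{205 - 209}}\right) = 2 - \left(\left(-128\right) \frac{1}{44} - \frac{1}{\frac{1}{-4}}\right) = 2 - \left(- \frac{32}{11} - \frac{1}{- \frac{1}{4}}\right) = 2 - \left(- \frac{32}{11} - -4\right) = 2 - \left(- \frac{32}{11} + 4\right) = 2 - \frac{12}{11} = \frac{10}{11} \approx 0.90909$)
$\frac{1}{o} = \frac{1}{\frac{10}{11}} = \frac{11}{10}$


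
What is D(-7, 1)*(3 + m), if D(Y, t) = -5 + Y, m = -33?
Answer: 360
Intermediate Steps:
D(-7, 1)*(3 + m) = (-5 - 7)*(3 - 33) = -12*(-30) = 360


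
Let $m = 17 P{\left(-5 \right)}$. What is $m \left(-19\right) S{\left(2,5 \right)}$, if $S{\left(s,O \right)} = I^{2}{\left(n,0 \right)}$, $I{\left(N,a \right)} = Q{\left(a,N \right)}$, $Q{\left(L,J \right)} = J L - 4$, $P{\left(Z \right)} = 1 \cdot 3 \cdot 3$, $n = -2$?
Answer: $-46512$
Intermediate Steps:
$P{\left(Z \right)} = 9$ ($P{\left(Z \right)} = 3 \cdot 3 = 9$)
$Q{\left(L,J \right)} = -4 + J L$
$I{\left(N,a \right)} = -4 + N a$
$S{\left(s,O \right)} = 16$ ($S{\left(s,O \right)} = \left(-4 - 0\right)^{2} = \left(-4 + 0\right)^{2} = \left(-4\right)^{2} = 16$)
$m = 153$ ($m = 17 \cdot 9 = 153$)
$m \left(-19\right) S{\left(2,5 \right)} = 153 \left(-19\right) 16 = \left(-2907\right) 16 = -46512$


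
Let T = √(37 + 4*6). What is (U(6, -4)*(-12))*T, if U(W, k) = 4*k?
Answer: 192*√61 ≈ 1499.6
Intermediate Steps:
T = √61 (T = √(37 + 24) = √61 ≈ 7.8102)
(U(6, -4)*(-12))*T = ((4*(-4))*(-12))*√61 = (-16*(-12))*√61 = 192*√61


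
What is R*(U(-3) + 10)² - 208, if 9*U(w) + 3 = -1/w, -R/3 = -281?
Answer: 19238420/243 ≈ 79171.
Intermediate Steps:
R = 843 (R = -3*(-281) = 843)
U(w) = -⅓ - 1/(9*w) (U(w) = -⅓ + (-1/w)/9 = -⅓ - 1/(9*w))
R*(U(-3) + 10)² - 208 = 843*((⅑)*(-1 - 3*(-3))/(-3) + 10)² - 208 = 843*((⅑)*(-⅓)*(-1 + 9) + 10)² - 208 = 843*((⅑)*(-⅓)*8 + 10)² - 208 = 843*(-8/27 + 10)² - 208 = 843*(262/27)² - 208 = 843*(68644/729) - 208 = 19288964/243 - 208 = 19238420/243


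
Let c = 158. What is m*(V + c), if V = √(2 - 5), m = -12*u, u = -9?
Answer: 17064 + 108*I*√3 ≈ 17064.0 + 187.06*I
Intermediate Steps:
m = 108 (m = -12*(-9) = 108)
V = I*√3 (V = √(-3) = I*√3 ≈ 1.732*I)
m*(V + c) = 108*(I*√3 + 158) = 108*(158 + I*√3) = 17064 + 108*I*√3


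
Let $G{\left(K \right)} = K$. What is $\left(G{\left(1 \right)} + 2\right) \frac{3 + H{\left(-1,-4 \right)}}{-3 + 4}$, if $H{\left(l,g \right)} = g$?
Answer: $-3$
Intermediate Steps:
$\left(G{\left(1 \right)} + 2\right) \frac{3 + H{\left(-1,-4 \right)}}{-3 + 4} = \left(1 + 2\right) \frac{3 - 4}{-3 + 4} = 3 \left(- 1^{-1}\right) = 3 \left(\left(-1\right) 1\right) = 3 \left(-1\right) = -3$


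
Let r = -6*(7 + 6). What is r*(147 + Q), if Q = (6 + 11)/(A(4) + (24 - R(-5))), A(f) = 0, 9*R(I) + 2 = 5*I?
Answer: -103636/9 ≈ -11515.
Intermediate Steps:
R(I) = -2/9 + 5*I/9 (R(I) = -2/9 + (5*I)/9 = -2/9 + 5*I/9)
Q = 17/27 (Q = (6 + 11)/(0 + (24 - (-2/9 + (5/9)*(-5)))) = 17/(0 + (24 - (-2/9 - 25/9))) = 17/(0 + (24 - 1*(-3))) = 17/(0 + (24 + 3)) = 17/(0 + 27) = 17/27 ≈ 0.62963)
r = -78 (r = -6*13 = -78)
r*(147 + Q) = -78*(147 + 17/27) = -78*3986/27 = -103636/9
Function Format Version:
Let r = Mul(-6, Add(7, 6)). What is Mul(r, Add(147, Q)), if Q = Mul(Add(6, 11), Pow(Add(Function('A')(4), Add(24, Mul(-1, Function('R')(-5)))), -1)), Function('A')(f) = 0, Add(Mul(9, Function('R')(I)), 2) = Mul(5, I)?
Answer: Rational(-103636, 9) ≈ -11515.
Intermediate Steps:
Function('R')(I) = Add(Rational(-2, 9), Mul(Rational(5, 9), I)) (Function('R')(I) = Add(Rational(-2, 9), Mul(Rational(1, 9), Mul(5, I))) = Add(Rational(-2, 9), Mul(Rational(5, 9), I)))
Q = Rational(17, 27) (Q = Mul(Add(6, 11), Pow(Add(0, Add(24, Mul(-1, Add(Rational(-2, 9), Mul(Rational(5, 9), -5))))), -1)) = Mul(17, Pow(Add(0, Add(24, Mul(-1, Add(Rational(-2, 9), Rational(-25, 9))))), -1)) = Mul(17, Pow(Add(0, Add(24, Mul(-1, -3))), -1)) = Mul(17, Pow(Add(0, Add(24, 3)), -1)) = Mul(17, Pow(Add(0, 27), -1)) = Mul(17, Pow(27, -1)) = Mul(17, Rational(1, 27)) = Rational(17, 27) ≈ 0.62963)
r = -78 (r = Mul(-6, 13) = -78)
Mul(r, Add(147, Q)) = Mul(-78, Add(147, Rational(17, 27))) = Mul(-78, Rational(3986, 27)) = Rational(-103636, 9)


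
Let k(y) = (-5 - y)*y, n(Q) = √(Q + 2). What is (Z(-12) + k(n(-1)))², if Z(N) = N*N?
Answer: 19044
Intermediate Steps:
Z(N) = N²
n(Q) = √(2 + Q)
k(y) = y*(-5 - y)
(Z(-12) + k(n(-1)))² = ((-12)² - √(2 - 1)*(5 + √(2 - 1)))² = (144 - √1*(5 + √1))² = (144 - 1*1*(5 + 1))² = (144 - 1*1*6)² = (144 - 6)² = 138² = 19044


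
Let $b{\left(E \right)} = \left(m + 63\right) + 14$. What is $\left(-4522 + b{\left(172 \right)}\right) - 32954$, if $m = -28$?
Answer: $-37427$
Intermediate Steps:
$b{\left(E \right)} = 49$ ($b{\left(E \right)} = \left(-28 + 63\right) + 14 = 35 + 14 = 49$)
$\left(-4522 + b{\left(172 \right)}\right) - 32954 = \left(-4522 + 49\right) - 32954 = -4473 - 32954 = -37427$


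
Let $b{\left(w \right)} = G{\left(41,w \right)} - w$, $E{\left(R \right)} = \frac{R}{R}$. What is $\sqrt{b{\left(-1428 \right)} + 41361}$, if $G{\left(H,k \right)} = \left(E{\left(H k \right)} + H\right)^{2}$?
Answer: $\sqrt{44553} \approx 211.08$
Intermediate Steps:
$E{\left(R \right)} = 1$
$G{\left(H,k \right)} = \left(1 + H\right)^{2}$
$b{\left(w \right)} = 1764 - w$ ($b{\left(w \right)} = \left(1 + 41\right)^{2} - w = 42^{2} - w = 1764 - w$)
$\sqrt{b{\left(-1428 \right)} + 41361} = \sqrt{\left(1764 - -1428\right) + 41361} = \sqrt{\left(1764 + 1428\right) + 41361} = \sqrt{3192 + 41361} = \sqrt{44553}$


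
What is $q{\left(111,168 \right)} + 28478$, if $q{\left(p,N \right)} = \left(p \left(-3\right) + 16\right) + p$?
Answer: $28272$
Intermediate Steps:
$q{\left(p,N \right)} = 16 - 2 p$ ($q{\left(p,N \right)} = \left(- 3 p + 16\right) + p = \left(16 - 3 p\right) + p = 16 - 2 p$)
$q{\left(111,168 \right)} + 28478 = \left(16 - 222\right) + 28478 = -206 + 28478 = 28272$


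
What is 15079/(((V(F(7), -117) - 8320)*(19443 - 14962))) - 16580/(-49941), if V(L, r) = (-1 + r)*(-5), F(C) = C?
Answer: 573547135061/1729862850330 ≈ 0.33156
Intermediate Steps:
V(L, r) = 5 - 5*r
15079/(((V(F(7), -117) - 8320)*(19443 - 14962))) - 16580/(-49941) = 15079/((((5 - 5*(-117)) - 8320)*(19443 - 14962))) - 16580/(-49941) = 15079/((((5 + 585) - 8320)*4481)) - 16580*(-1/49941) = 15079/(((590 - 8320)*4481)) + 16580/49941 = 15079/((-7730*4481)) + 16580/49941 = 15079/(-34638130) + 16580/49941 = 15079*(-1/34638130) + 16580/49941 = -15079/34638130 + 16580/49941 = 573547135061/1729862850330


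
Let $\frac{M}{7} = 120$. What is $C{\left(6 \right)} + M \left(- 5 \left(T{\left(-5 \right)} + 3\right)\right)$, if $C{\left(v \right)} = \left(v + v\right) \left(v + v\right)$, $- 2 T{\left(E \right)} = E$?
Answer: $-22956$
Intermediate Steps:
$M = 840$ ($M = 7 \cdot 120 = 840$)
$T{\left(E \right)} = - \frac{E}{2}$
$C{\left(v \right)} = 4 v^{2}$ ($C{\left(v \right)} = 2 v 2 v = 4 v^{2}$)
$C{\left(6 \right)} + M \left(- 5 \left(T{\left(-5 \right)} + 3\right)\right) = 4 \cdot 6^{2} + 840 \left(- 5 \left(\left(- \frac{1}{2}\right) \left(-5\right) + 3\right)\right) = 4 \cdot 36 + 840 \left(- 5 \left(\frac{5}{2} + 3\right)\right) = 144 + 840 \left(\left(-5\right) \frac{11}{2}\right) = 144 + 840 \left(- \frac{55}{2}\right) = 144 - 23100 = -22956$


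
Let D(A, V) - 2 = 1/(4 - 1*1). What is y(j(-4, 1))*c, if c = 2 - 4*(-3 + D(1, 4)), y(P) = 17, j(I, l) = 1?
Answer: 238/3 ≈ 79.333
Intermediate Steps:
D(A, V) = 7/3 (D(A, V) = 2 + 1/(4 - 1*1) = 2 + 1/(4 - 1) = 2 + 1/3 = 2 + ⅓ = 7/3)
c = 14/3 (c = 2 - 4*(-3 + 7/3) = 2 - 4*(-⅔) = 2 + 8/3 = 14/3 ≈ 4.6667)
y(j(-4, 1))*c = 17*(14/3) = 238/3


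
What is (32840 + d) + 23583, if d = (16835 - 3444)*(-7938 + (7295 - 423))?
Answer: -14218383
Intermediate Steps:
d = -14274806 (d = 13391*(-7938 + 6872) = 13391*(-1066) = -14274806)
(32840 + d) + 23583 = (32840 - 14274806) + 23583 = -14241966 + 23583 = -14218383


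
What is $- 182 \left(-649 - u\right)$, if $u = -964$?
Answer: $-57330$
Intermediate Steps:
$- 182 \left(-649 - u\right) = - 182 \left(-649 - -964\right) = - 182 \left(-649 + 964\right) = \left(-182\right) 315 = -57330$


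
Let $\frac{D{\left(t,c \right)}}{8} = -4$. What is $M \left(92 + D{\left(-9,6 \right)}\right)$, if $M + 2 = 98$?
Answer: $5760$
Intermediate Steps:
$M = 96$ ($M = -2 + 98 = 96$)
$D{\left(t,c \right)} = -32$ ($D{\left(t,c \right)} = 8 \left(-4\right) = -32$)
$M \left(92 + D{\left(-9,6 \right)}\right) = 96 \left(92 - 32\right) = 96 \cdot 60 = 5760$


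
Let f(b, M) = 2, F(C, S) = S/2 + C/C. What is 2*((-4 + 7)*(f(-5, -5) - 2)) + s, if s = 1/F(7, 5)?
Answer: 2/7 ≈ 0.28571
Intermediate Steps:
F(C, S) = 1 + S/2 (F(C, S) = S*(½) + 1 = S/2 + 1 = 1 + S/2)
s = 2/7 (s = 1/(1 + (½)*5) = 1/(1 + 5/2) = 1/(7/2) = 2/7 ≈ 0.28571)
2*((-4 + 7)*(f(-5, -5) - 2)) + s = 2*((-4 + 7)*(2 - 2)) + 2/7 = 2*(3*0) + 2/7 = 2*0 + 2/7 = 0 + 2/7 = 2/7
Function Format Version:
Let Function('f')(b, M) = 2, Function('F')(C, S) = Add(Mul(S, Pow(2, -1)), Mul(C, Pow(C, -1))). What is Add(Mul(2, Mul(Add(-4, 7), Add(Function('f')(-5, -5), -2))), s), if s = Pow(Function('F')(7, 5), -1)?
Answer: Rational(2, 7) ≈ 0.28571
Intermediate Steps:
Function('F')(C, S) = Add(1, Mul(Rational(1, 2), S)) (Function('F')(C, S) = Add(Mul(S, Rational(1, 2)), 1) = Add(Mul(Rational(1, 2), S), 1) = Add(1, Mul(Rational(1, 2), S)))
s = Rational(2, 7) (s = Pow(Add(1, Mul(Rational(1, 2), 5)), -1) = Pow(Add(1, Rational(5, 2)), -1) = Pow(Rational(7, 2), -1) = Rational(2, 7) ≈ 0.28571)
Add(Mul(2, Mul(Add(-4, 7), Add(Function('f')(-5, -5), -2))), s) = Add(Mul(2, Mul(Add(-4, 7), Add(2, -2))), Rational(2, 7)) = Add(Mul(2, Mul(3, 0)), Rational(2, 7)) = Add(Mul(2, 0), Rational(2, 7)) = Add(0, Rational(2, 7)) = Rational(2, 7)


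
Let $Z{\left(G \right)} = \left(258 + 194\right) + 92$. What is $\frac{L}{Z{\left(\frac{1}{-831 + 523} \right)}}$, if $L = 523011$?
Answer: $\frac{523011}{544} \approx 961.42$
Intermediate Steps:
$Z{\left(G \right)} = 544$ ($Z{\left(G \right)} = 452 + 92 = 544$)
$\frac{L}{Z{\left(\frac{1}{-831 + 523} \right)}} = \frac{523011}{544}$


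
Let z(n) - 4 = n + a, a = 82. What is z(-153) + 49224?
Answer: 49157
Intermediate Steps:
z(n) = 86 + n (z(n) = 4 + (n + 82) = 4 + (82 + n) = 86 + n)
z(-153) + 49224 = (86 - 153) + 49224 = -67 + 49224 = 49157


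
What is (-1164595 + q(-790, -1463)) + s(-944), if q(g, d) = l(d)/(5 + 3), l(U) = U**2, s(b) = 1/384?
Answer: -344466767/384 ≈ -8.9705e+5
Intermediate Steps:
s(b) = 1/384
q(g, d) = d**2/8 (q(g, d) = d**2/(5 + 3) = d**2/8)
(-1164595 + q(-790, -1463)) + s(-944) = (-1164595 + (1/8)*(-1463)**2) + 1/384 = (-1164595 + (1/8)*2140369) + 1/384 = (-1164595 + 2140369/8) + 1/384 = -7176391/8 + 1/384 = -344466767/384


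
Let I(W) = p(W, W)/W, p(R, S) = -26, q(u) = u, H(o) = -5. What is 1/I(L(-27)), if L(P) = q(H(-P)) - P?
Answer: -11/13 ≈ -0.84615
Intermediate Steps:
L(P) = -5 - P
I(W) = -26/W
1/I(L(-27)) = 1/(-26/(-5 - 1*(-27))) = 1/(-26/(-5 + 27)) = 1/(-26/22) = 1/(-26*1/22) = 1/(-13/11) = -11/13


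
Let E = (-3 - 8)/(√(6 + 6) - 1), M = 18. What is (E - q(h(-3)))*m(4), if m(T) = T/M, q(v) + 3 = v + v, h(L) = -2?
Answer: 4/3 - 4*√3/9 ≈ 0.56353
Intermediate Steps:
q(v) = -3 + 2*v (q(v) = -3 + (v + v) = -3 + 2*v)
m(T) = T/18
E = -11/(-1 + 2*√3) (E = -11/(√12 - 1) = -11/(2*√3 - 1) = -11/(-1 + 2*√3) ≈ -4.4641)
(E - q(h(-3)))*m(4) = ((-1 - 2*√3) - (-3 + 2*(-2)))*((1/18)*4) = ((-1 - 2*√3) - (-3 - 4))*(2/9) = ((-1 - 2*√3) - 1*(-7))*(2/9) = ((-1 - 2*√3) + 7)*(2/9) = (6 - 2*√3)*(2/9) = 4/3 - 4*√3/9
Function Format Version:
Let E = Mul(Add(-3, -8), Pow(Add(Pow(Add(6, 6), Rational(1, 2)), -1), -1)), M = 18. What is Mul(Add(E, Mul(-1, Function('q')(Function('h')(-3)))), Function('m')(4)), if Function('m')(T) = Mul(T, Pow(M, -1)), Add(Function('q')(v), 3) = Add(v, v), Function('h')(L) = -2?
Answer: Add(Rational(4, 3), Mul(Rational(-4, 9), Pow(3, Rational(1, 2)))) ≈ 0.56353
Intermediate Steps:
Function('q')(v) = Add(-3, Mul(2, v)) (Function('q')(v) = Add(-3, Add(v, v)) = Add(-3, Mul(2, v)))
Function('m')(T) = Mul(Rational(1, 18), T) (Function('m')(T) = Mul(T, Pow(18, -1)) = Mul(T, Rational(1, 18)) = Mul(Rational(1, 18), T))
E = Mul(-11, Pow(Add(-1, Mul(2, Pow(3, Rational(1, 2)))), -1)) (E = Mul(-11, Pow(Add(Pow(12, Rational(1, 2)), -1), -1)) = Mul(-11, Pow(Add(Mul(2, Pow(3, Rational(1, 2))), -1), -1)) = Mul(-11, Pow(Add(-1, Mul(2, Pow(3, Rational(1, 2)))), -1)) ≈ -4.4641)
Mul(Add(E, Mul(-1, Function('q')(Function('h')(-3)))), Function('m')(4)) = Mul(Add(Add(-1, Mul(-2, Pow(3, Rational(1, 2)))), Mul(-1, Add(-3, Mul(2, -2)))), Mul(Rational(1, 18), 4)) = Mul(Add(Add(-1, Mul(-2, Pow(3, Rational(1, 2)))), Mul(-1, Add(-3, -4))), Rational(2, 9)) = Mul(Add(Add(-1, Mul(-2, Pow(3, Rational(1, 2)))), Mul(-1, -7)), Rational(2, 9)) = Mul(Add(Add(-1, Mul(-2, Pow(3, Rational(1, 2)))), 7), Rational(2, 9)) = Mul(Add(6, Mul(-2, Pow(3, Rational(1, 2)))), Rational(2, 9)) = Add(Rational(4, 3), Mul(Rational(-4, 9), Pow(3, Rational(1, 2))))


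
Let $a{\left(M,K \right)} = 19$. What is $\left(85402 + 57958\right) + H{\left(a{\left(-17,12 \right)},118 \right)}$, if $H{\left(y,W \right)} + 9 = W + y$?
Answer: $143488$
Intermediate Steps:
$H{\left(y,W \right)} = -9 + W + y$ ($H{\left(y,W \right)} = -9 + \left(W + y\right) = -9 + W + y$)
$\left(85402 + 57958\right) + H{\left(a{\left(-17,12 \right)},118 \right)} = \left(85402 + 57958\right) + \left(-9 + 118 + 19\right) = 143360 + 128 = 143488$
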